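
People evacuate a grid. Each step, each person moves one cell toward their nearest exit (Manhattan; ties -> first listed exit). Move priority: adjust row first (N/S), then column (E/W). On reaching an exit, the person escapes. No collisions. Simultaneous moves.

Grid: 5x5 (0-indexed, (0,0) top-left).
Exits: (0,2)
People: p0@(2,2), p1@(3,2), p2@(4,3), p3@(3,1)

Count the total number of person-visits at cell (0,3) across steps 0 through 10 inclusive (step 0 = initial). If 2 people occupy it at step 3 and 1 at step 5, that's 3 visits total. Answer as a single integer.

Step 0: p0@(2,2) p1@(3,2) p2@(4,3) p3@(3,1) -> at (0,3): 0 [-], cum=0
Step 1: p0@(1,2) p1@(2,2) p2@(3,3) p3@(2,1) -> at (0,3): 0 [-], cum=0
Step 2: p0@ESC p1@(1,2) p2@(2,3) p3@(1,1) -> at (0,3): 0 [-], cum=0
Step 3: p0@ESC p1@ESC p2@(1,3) p3@(0,1) -> at (0,3): 0 [-], cum=0
Step 4: p0@ESC p1@ESC p2@(0,3) p3@ESC -> at (0,3): 1 [p2], cum=1
Step 5: p0@ESC p1@ESC p2@ESC p3@ESC -> at (0,3): 0 [-], cum=1
Total visits = 1

Answer: 1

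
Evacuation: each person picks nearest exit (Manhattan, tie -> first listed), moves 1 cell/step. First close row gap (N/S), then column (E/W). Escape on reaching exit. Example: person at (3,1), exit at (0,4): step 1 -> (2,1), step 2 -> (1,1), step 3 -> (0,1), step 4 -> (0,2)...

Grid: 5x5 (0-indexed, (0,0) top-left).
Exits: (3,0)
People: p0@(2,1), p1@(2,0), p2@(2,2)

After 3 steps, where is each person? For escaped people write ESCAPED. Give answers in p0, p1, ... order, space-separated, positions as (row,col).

Step 1: p0:(2,1)->(3,1) | p1:(2,0)->(3,0)->EXIT | p2:(2,2)->(3,2)
Step 2: p0:(3,1)->(3,0)->EXIT | p1:escaped | p2:(3,2)->(3,1)
Step 3: p0:escaped | p1:escaped | p2:(3,1)->(3,0)->EXIT

ESCAPED ESCAPED ESCAPED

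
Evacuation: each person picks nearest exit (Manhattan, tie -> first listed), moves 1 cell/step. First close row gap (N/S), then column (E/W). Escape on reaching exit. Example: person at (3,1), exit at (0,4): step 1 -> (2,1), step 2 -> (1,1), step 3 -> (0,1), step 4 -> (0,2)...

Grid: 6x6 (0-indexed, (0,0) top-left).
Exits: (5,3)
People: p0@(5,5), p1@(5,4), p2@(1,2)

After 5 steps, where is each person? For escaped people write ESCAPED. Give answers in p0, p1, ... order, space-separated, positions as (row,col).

Step 1: p0:(5,5)->(5,4) | p1:(5,4)->(5,3)->EXIT | p2:(1,2)->(2,2)
Step 2: p0:(5,4)->(5,3)->EXIT | p1:escaped | p2:(2,2)->(3,2)
Step 3: p0:escaped | p1:escaped | p2:(3,2)->(4,2)
Step 4: p0:escaped | p1:escaped | p2:(4,2)->(5,2)
Step 5: p0:escaped | p1:escaped | p2:(5,2)->(5,3)->EXIT

ESCAPED ESCAPED ESCAPED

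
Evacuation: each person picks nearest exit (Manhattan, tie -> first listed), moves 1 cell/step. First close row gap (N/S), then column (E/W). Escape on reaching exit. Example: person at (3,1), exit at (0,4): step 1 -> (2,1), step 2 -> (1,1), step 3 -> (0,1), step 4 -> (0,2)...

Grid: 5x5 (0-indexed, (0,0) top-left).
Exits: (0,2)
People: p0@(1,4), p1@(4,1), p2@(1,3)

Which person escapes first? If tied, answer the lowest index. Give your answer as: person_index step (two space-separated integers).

Answer: 2 2

Derivation:
Step 1: p0:(1,4)->(0,4) | p1:(4,1)->(3,1) | p2:(1,3)->(0,3)
Step 2: p0:(0,4)->(0,3) | p1:(3,1)->(2,1) | p2:(0,3)->(0,2)->EXIT
Step 3: p0:(0,3)->(0,2)->EXIT | p1:(2,1)->(1,1) | p2:escaped
Step 4: p0:escaped | p1:(1,1)->(0,1) | p2:escaped
Step 5: p0:escaped | p1:(0,1)->(0,2)->EXIT | p2:escaped
Exit steps: [3, 5, 2]
First to escape: p2 at step 2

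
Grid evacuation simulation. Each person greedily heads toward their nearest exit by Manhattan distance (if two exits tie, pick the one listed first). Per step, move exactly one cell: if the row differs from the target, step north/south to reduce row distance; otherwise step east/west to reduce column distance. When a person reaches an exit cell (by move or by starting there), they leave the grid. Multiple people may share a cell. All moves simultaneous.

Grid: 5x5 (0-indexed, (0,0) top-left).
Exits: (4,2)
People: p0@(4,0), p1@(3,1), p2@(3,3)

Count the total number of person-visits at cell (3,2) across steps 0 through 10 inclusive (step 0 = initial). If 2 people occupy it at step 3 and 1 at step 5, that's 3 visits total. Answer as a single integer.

Step 0: p0@(4,0) p1@(3,1) p2@(3,3) -> at (3,2): 0 [-], cum=0
Step 1: p0@(4,1) p1@(4,1) p2@(4,3) -> at (3,2): 0 [-], cum=0
Step 2: p0@ESC p1@ESC p2@ESC -> at (3,2): 0 [-], cum=0
Total visits = 0

Answer: 0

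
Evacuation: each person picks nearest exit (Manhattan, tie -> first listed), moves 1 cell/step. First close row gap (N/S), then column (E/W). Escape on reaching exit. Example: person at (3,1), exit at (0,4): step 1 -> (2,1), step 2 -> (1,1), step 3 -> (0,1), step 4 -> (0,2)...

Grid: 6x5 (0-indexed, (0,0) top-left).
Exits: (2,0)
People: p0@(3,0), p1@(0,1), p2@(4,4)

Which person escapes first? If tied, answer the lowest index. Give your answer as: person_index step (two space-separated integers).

Step 1: p0:(3,0)->(2,0)->EXIT | p1:(0,1)->(1,1) | p2:(4,4)->(3,4)
Step 2: p0:escaped | p1:(1,1)->(2,1) | p2:(3,4)->(2,4)
Step 3: p0:escaped | p1:(2,1)->(2,0)->EXIT | p2:(2,4)->(2,3)
Step 4: p0:escaped | p1:escaped | p2:(2,3)->(2,2)
Step 5: p0:escaped | p1:escaped | p2:(2,2)->(2,1)
Step 6: p0:escaped | p1:escaped | p2:(2,1)->(2,0)->EXIT
Exit steps: [1, 3, 6]
First to escape: p0 at step 1

Answer: 0 1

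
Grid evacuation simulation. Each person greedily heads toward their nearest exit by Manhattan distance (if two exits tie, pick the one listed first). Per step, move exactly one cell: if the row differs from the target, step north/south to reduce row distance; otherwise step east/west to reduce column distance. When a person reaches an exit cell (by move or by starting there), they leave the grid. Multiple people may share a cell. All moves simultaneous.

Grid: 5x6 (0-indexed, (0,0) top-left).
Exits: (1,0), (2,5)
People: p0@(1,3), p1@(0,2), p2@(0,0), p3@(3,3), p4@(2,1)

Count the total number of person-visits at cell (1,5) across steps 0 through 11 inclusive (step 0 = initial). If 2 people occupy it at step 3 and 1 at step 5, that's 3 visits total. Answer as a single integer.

Step 0: p0@(1,3) p1@(0,2) p2@(0,0) p3@(3,3) p4@(2,1) -> at (1,5): 0 [-], cum=0
Step 1: p0@(1,2) p1@(1,2) p2@ESC p3@(2,3) p4@(1,1) -> at (1,5): 0 [-], cum=0
Step 2: p0@(1,1) p1@(1,1) p2@ESC p3@(2,4) p4@ESC -> at (1,5): 0 [-], cum=0
Step 3: p0@ESC p1@ESC p2@ESC p3@ESC p4@ESC -> at (1,5): 0 [-], cum=0
Total visits = 0

Answer: 0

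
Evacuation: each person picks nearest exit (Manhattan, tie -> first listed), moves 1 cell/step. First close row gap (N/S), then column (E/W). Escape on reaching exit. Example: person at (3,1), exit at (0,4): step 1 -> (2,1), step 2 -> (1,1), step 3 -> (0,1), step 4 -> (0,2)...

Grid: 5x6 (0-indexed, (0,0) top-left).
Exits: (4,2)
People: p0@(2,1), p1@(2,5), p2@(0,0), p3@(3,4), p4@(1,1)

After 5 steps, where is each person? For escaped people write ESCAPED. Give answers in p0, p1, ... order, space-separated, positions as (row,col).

Step 1: p0:(2,1)->(3,1) | p1:(2,5)->(3,5) | p2:(0,0)->(1,0) | p3:(3,4)->(4,4) | p4:(1,1)->(2,1)
Step 2: p0:(3,1)->(4,1) | p1:(3,5)->(4,5) | p2:(1,0)->(2,0) | p3:(4,4)->(4,3) | p4:(2,1)->(3,1)
Step 3: p0:(4,1)->(4,2)->EXIT | p1:(4,5)->(4,4) | p2:(2,0)->(3,0) | p3:(4,3)->(4,2)->EXIT | p4:(3,1)->(4,1)
Step 4: p0:escaped | p1:(4,4)->(4,3) | p2:(3,0)->(4,0) | p3:escaped | p4:(4,1)->(4,2)->EXIT
Step 5: p0:escaped | p1:(4,3)->(4,2)->EXIT | p2:(4,0)->(4,1) | p3:escaped | p4:escaped

ESCAPED ESCAPED (4,1) ESCAPED ESCAPED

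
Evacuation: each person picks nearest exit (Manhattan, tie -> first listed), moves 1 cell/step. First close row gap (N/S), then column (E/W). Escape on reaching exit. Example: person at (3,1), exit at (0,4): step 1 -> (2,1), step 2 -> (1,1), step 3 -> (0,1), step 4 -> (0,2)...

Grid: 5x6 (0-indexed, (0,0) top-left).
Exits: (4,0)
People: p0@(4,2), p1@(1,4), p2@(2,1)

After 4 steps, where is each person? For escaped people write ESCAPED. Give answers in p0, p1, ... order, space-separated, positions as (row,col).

Step 1: p0:(4,2)->(4,1) | p1:(1,4)->(2,4) | p2:(2,1)->(3,1)
Step 2: p0:(4,1)->(4,0)->EXIT | p1:(2,4)->(3,4) | p2:(3,1)->(4,1)
Step 3: p0:escaped | p1:(3,4)->(4,4) | p2:(4,1)->(4,0)->EXIT
Step 4: p0:escaped | p1:(4,4)->(4,3) | p2:escaped

ESCAPED (4,3) ESCAPED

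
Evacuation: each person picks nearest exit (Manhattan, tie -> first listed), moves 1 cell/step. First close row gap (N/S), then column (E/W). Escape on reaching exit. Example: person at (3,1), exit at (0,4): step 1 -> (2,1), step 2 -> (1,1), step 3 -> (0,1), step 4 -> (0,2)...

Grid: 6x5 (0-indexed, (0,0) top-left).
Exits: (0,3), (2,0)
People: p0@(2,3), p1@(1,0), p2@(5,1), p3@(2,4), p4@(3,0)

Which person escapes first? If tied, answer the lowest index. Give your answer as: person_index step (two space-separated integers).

Step 1: p0:(2,3)->(1,3) | p1:(1,0)->(2,0)->EXIT | p2:(5,1)->(4,1) | p3:(2,4)->(1,4) | p4:(3,0)->(2,0)->EXIT
Step 2: p0:(1,3)->(0,3)->EXIT | p1:escaped | p2:(4,1)->(3,1) | p3:(1,4)->(0,4) | p4:escaped
Step 3: p0:escaped | p1:escaped | p2:(3,1)->(2,1) | p3:(0,4)->(0,3)->EXIT | p4:escaped
Step 4: p0:escaped | p1:escaped | p2:(2,1)->(2,0)->EXIT | p3:escaped | p4:escaped
Exit steps: [2, 1, 4, 3, 1]
First to escape: p1 at step 1

Answer: 1 1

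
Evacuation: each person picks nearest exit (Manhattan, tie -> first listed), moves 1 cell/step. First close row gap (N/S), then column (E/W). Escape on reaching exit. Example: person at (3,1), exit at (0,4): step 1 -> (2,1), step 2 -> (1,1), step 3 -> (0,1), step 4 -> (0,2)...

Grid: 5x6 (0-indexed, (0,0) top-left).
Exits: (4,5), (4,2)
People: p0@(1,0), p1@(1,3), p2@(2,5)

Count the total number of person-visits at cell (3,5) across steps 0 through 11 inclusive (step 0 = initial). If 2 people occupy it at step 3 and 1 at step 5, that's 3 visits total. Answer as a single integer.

Answer: 1

Derivation:
Step 0: p0@(1,0) p1@(1,3) p2@(2,5) -> at (3,5): 0 [-], cum=0
Step 1: p0@(2,0) p1@(2,3) p2@(3,5) -> at (3,5): 1 [p2], cum=1
Step 2: p0@(3,0) p1@(3,3) p2@ESC -> at (3,5): 0 [-], cum=1
Step 3: p0@(4,0) p1@(4,3) p2@ESC -> at (3,5): 0 [-], cum=1
Step 4: p0@(4,1) p1@ESC p2@ESC -> at (3,5): 0 [-], cum=1
Step 5: p0@ESC p1@ESC p2@ESC -> at (3,5): 0 [-], cum=1
Total visits = 1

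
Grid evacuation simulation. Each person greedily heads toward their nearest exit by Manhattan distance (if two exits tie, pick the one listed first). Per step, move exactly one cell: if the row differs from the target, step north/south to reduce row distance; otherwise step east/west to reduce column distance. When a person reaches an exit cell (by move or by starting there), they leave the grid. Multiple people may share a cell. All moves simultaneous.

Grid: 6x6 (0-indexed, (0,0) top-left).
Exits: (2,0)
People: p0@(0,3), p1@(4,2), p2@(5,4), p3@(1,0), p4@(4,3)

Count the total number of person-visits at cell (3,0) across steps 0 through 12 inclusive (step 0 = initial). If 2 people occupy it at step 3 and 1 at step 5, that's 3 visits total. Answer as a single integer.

Answer: 0

Derivation:
Step 0: p0@(0,3) p1@(4,2) p2@(5,4) p3@(1,0) p4@(4,3) -> at (3,0): 0 [-], cum=0
Step 1: p0@(1,3) p1@(3,2) p2@(4,4) p3@ESC p4@(3,3) -> at (3,0): 0 [-], cum=0
Step 2: p0@(2,3) p1@(2,2) p2@(3,4) p3@ESC p4@(2,3) -> at (3,0): 0 [-], cum=0
Step 3: p0@(2,2) p1@(2,1) p2@(2,4) p3@ESC p4@(2,2) -> at (3,0): 0 [-], cum=0
Step 4: p0@(2,1) p1@ESC p2@(2,3) p3@ESC p4@(2,1) -> at (3,0): 0 [-], cum=0
Step 5: p0@ESC p1@ESC p2@(2,2) p3@ESC p4@ESC -> at (3,0): 0 [-], cum=0
Step 6: p0@ESC p1@ESC p2@(2,1) p3@ESC p4@ESC -> at (3,0): 0 [-], cum=0
Step 7: p0@ESC p1@ESC p2@ESC p3@ESC p4@ESC -> at (3,0): 0 [-], cum=0
Total visits = 0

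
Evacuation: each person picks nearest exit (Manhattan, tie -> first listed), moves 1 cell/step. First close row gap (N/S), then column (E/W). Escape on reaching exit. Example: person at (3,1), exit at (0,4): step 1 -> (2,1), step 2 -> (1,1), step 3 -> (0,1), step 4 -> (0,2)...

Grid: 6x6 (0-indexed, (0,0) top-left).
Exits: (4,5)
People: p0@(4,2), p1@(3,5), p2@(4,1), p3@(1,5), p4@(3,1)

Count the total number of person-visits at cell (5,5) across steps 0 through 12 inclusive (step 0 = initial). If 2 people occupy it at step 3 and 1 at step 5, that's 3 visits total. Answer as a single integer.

Step 0: p0@(4,2) p1@(3,5) p2@(4,1) p3@(1,5) p4@(3,1) -> at (5,5): 0 [-], cum=0
Step 1: p0@(4,3) p1@ESC p2@(4,2) p3@(2,5) p4@(4,1) -> at (5,5): 0 [-], cum=0
Step 2: p0@(4,4) p1@ESC p2@(4,3) p3@(3,5) p4@(4,2) -> at (5,5): 0 [-], cum=0
Step 3: p0@ESC p1@ESC p2@(4,4) p3@ESC p4@(4,3) -> at (5,5): 0 [-], cum=0
Step 4: p0@ESC p1@ESC p2@ESC p3@ESC p4@(4,4) -> at (5,5): 0 [-], cum=0
Step 5: p0@ESC p1@ESC p2@ESC p3@ESC p4@ESC -> at (5,5): 0 [-], cum=0
Total visits = 0

Answer: 0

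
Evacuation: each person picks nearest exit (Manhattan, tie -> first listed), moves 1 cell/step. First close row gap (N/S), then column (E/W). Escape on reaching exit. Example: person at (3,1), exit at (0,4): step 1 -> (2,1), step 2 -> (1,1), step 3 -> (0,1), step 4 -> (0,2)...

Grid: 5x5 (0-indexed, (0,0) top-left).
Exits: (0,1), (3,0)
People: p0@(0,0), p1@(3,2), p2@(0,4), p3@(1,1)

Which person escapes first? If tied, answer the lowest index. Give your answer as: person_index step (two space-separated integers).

Answer: 0 1

Derivation:
Step 1: p0:(0,0)->(0,1)->EXIT | p1:(3,2)->(3,1) | p2:(0,4)->(0,3) | p3:(1,1)->(0,1)->EXIT
Step 2: p0:escaped | p1:(3,1)->(3,0)->EXIT | p2:(0,3)->(0,2) | p3:escaped
Step 3: p0:escaped | p1:escaped | p2:(0,2)->(0,1)->EXIT | p3:escaped
Exit steps: [1, 2, 3, 1]
First to escape: p0 at step 1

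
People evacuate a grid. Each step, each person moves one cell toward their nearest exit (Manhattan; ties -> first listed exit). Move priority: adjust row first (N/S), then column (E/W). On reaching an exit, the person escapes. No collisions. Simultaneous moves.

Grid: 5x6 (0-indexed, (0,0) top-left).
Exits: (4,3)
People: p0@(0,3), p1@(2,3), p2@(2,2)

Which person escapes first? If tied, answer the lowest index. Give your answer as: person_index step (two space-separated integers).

Step 1: p0:(0,3)->(1,3) | p1:(2,3)->(3,3) | p2:(2,2)->(3,2)
Step 2: p0:(1,3)->(2,3) | p1:(3,3)->(4,3)->EXIT | p2:(3,2)->(4,2)
Step 3: p0:(2,3)->(3,3) | p1:escaped | p2:(4,2)->(4,3)->EXIT
Step 4: p0:(3,3)->(4,3)->EXIT | p1:escaped | p2:escaped
Exit steps: [4, 2, 3]
First to escape: p1 at step 2

Answer: 1 2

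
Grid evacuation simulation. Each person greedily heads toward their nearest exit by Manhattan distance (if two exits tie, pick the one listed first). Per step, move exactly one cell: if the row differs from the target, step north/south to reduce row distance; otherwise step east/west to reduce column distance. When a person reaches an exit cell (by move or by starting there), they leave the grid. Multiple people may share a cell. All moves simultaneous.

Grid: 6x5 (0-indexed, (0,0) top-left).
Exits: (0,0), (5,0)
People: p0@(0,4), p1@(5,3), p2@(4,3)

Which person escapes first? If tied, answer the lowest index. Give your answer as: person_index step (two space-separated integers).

Answer: 1 3

Derivation:
Step 1: p0:(0,4)->(0,3) | p1:(5,3)->(5,2) | p2:(4,3)->(5,3)
Step 2: p0:(0,3)->(0,2) | p1:(5,2)->(5,1) | p2:(5,3)->(5,2)
Step 3: p0:(0,2)->(0,1) | p1:(5,1)->(5,0)->EXIT | p2:(5,2)->(5,1)
Step 4: p0:(0,1)->(0,0)->EXIT | p1:escaped | p2:(5,1)->(5,0)->EXIT
Exit steps: [4, 3, 4]
First to escape: p1 at step 3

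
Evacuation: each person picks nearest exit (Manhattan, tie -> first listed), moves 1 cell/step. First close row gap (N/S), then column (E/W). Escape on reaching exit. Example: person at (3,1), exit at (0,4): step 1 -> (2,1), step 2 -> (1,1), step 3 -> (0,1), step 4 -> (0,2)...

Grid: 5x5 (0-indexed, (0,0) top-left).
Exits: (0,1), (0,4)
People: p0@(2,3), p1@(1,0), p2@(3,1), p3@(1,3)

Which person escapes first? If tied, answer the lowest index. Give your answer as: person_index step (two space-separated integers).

Step 1: p0:(2,3)->(1,3) | p1:(1,0)->(0,0) | p2:(3,1)->(2,1) | p3:(1,3)->(0,3)
Step 2: p0:(1,3)->(0,3) | p1:(0,0)->(0,1)->EXIT | p2:(2,1)->(1,1) | p3:(0,3)->(0,4)->EXIT
Step 3: p0:(0,3)->(0,4)->EXIT | p1:escaped | p2:(1,1)->(0,1)->EXIT | p3:escaped
Exit steps: [3, 2, 3, 2]
First to escape: p1 at step 2

Answer: 1 2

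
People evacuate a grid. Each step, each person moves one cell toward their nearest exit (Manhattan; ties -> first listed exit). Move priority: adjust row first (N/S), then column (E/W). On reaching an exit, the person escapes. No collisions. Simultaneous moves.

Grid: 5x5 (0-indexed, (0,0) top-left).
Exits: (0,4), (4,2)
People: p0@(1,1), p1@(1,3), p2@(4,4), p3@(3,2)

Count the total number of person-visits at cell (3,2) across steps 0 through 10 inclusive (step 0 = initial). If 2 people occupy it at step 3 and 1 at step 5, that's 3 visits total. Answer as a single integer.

Step 0: p0@(1,1) p1@(1,3) p2@(4,4) p3@(3,2) -> at (3,2): 1 [p3], cum=1
Step 1: p0@(0,1) p1@(0,3) p2@(4,3) p3@ESC -> at (3,2): 0 [-], cum=1
Step 2: p0@(0,2) p1@ESC p2@ESC p3@ESC -> at (3,2): 0 [-], cum=1
Step 3: p0@(0,3) p1@ESC p2@ESC p3@ESC -> at (3,2): 0 [-], cum=1
Step 4: p0@ESC p1@ESC p2@ESC p3@ESC -> at (3,2): 0 [-], cum=1
Total visits = 1

Answer: 1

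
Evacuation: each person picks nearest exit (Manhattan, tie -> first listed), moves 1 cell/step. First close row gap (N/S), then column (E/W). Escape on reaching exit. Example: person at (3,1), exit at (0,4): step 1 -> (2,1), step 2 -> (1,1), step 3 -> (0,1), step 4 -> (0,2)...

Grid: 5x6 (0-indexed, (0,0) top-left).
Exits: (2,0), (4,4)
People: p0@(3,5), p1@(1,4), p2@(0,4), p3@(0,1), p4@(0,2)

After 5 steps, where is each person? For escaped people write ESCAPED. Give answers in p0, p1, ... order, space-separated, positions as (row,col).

Step 1: p0:(3,5)->(4,5) | p1:(1,4)->(2,4) | p2:(0,4)->(1,4) | p3:(0,1)->(1,1) | p4:(0,2)->(1,2)
Step 2: p0:(4,5)->(4,4)->EXIT | p1:(2,4)->(3,4) | p2:(1,4)->(2,4) | p3:(1,1)->(2,1) | p4:(1,2)->(2,2)
Step 3: p0:escaped | p1:(3,4)->(4,4)->EXIT | p2:(2,4)->(3,4) | p3:(2,1)->(2,0)->EXIT | p4:(2,2)->(2,1)
Step 4: p0:escaped | p1:escaped | p2:(3,4)->(4,4)->EXIT | p3:escaped | p4:(2,1)->(2,0)->EXIT

ESCAPED ESCAPED ESCAPED ESCAPED ESCAPED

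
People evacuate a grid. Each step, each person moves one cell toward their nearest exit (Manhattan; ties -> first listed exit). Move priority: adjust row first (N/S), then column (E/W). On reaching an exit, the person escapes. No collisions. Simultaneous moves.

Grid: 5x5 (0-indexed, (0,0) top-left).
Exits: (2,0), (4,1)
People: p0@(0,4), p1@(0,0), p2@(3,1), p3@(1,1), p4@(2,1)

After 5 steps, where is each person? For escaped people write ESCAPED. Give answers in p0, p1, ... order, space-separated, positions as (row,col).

Step 1: p0:(0,4)->(1,4) | p1:(0,0)->(1,0) | p2:(3,1)->(4,1)->EXIT | p3:(1,1)->(2,1) | p4:(2,1)->(2,0)->EXIT
Step 2: p0:(1,4)->(2,4) | p1:(1,0)->(2,0)->EXIT | p2:escaped | p3:(2,1)->(2,0)->EXIT | p4:escaped
Step 3: p0:(2,4)->(2,3) | p1:escaped | p2:escaped | p3:escaped | p4:escaped
Step 4: p0:(2,3)->(2,2) | p1:escaped | p2:escaped | p3:escaped | p4:escaped
Step 5: p0:(2,2)->(2,1) | p1:escaped | p2:escaped | p3:escaped | p4:escaped

(2,1) ESCAPED ESCAPED ESCAPED ESCAPED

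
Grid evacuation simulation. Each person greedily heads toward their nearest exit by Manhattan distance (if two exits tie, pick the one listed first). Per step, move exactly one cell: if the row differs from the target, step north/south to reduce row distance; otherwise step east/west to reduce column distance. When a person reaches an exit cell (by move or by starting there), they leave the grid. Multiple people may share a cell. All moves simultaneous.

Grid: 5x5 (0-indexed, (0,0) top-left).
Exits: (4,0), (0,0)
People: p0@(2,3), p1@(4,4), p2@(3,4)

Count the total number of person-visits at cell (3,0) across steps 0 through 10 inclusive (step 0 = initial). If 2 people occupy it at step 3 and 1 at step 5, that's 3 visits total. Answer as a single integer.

Answer: 0

Derivation:
Step 0: p0@(2,3) p1@(4,4) p2@(3,4) -> at (3,0): 0 [-], cum=0
Step 1: p0@(3,3) p1@(4,3) p2@(4,4) -> at (3,0): 0 [-], cum=0
Step 2: p0@(4,3) p1@(4,2) p2@(4,3) -> at (3,0): 0 [-], cum=0
Step 3: p0@(4,2) p1@(4,1) p2@(4,2) -> at (3,0): 0 [-], cum=0
Step 4: p0@(4,1) p1@ESC p2@(4,1) -> at (3,0): 0 [-], cum=0
Step 5: p0@ESC p1@ESC p2@ESC -> at (3,0): 0 [-], cum=0
Total visits = 0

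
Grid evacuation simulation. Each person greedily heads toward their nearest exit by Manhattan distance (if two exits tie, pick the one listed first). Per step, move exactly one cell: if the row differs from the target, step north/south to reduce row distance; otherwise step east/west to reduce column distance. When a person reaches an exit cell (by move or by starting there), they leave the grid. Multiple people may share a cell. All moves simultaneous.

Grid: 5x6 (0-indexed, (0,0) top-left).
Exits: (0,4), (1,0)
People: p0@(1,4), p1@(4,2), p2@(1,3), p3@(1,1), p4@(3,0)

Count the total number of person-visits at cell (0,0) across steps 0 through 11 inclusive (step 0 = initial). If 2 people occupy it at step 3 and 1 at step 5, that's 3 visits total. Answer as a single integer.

Answer: 0

Derivation:
Step 0: p0@(1,4) p1@(4,2) p2@(1,3) p3@(1,1) p4@(3,0) -> at (0,0): 0 [-], cum=0
Step 1: p0@ESC p1@(3,2) p2@(0,3) p3@ESC p4@(2,0) -> at (0,0): 0 [-], cum=0
Step 2: p0@ESC p1@(2,2) p2@ESC p3@ESC p4@ESC -> at (0,0): 0 [-], cum=0
Step 3: p0@ESC p1@(1,2) p2@ESC p3@ESC p4@ESC -> at (0,0): 0 [-], cum=0
Step 4: p0@ESC p1@(1,1) p2@ESC p3@ESC p4@ESC -> at (0,0): 0 [-], cum=0
Step 5: p0@ESC p1@ESC p2@ESC p3@ESC p4@ESC -> at (0,0): 0 [-], cum=0
Total visits = 0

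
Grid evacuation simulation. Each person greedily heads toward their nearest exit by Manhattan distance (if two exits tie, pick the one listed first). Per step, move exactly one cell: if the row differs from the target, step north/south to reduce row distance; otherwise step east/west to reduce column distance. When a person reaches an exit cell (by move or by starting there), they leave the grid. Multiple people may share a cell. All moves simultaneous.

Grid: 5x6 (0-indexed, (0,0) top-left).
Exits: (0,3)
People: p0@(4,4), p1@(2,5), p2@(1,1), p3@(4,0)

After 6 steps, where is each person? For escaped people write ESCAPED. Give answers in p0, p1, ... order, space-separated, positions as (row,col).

Step 1: p0:(4,4)->(3,4) | p1:(2,5)->(1,5) | p2:(1,1)->(0,1) | p3:(4,0)->(3,0)
Step 2: p0:(3,4)->(2,4) | p1:(1,5)->(0,5) | p2:(0,1)->(0,2) | p3:(3,0)->(2,0)
Step 3: p0:(2,4)->(1,4) | p1:(0,5)->(0,4) | p2:(0,2)->(0,3)->EXIT | p3:(2,0)->(1,0)
Step 4: p0:(1,4)->(0,4) | p1:(0,4)->(0,3)->EXIT | p2:escaped | p3:(1,0)->(0,0)
Step 5: p0:(0,4)->(0,3)->EXIT | p1:escaped | p2:escaped | p3:(0,0)->(0,1)
Step 6: p0:escaped | p1:escaped | p2:escaped | p3:(0,1)->(0,2)

ESCAPED ESCAPED ESCAPED (0,2)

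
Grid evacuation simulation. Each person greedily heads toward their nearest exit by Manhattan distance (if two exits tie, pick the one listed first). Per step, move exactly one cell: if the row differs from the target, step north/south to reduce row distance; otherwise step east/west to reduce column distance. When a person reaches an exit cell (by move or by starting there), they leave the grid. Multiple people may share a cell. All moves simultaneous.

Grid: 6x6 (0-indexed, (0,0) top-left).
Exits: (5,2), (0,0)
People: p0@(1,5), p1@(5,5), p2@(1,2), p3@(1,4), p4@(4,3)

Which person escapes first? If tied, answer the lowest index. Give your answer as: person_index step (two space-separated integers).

Step 1: p0:(1,5)->(0,5) | p1:(5,5)->(5,4) | p2:(1,2)->(0,2) | p3:(1,4)->(0,4) | p4:(4,3)->(5,3)
Step 2: p0:(0,5)->(0,4) | p1:(5,4)->(5,3) | p2:(0,2)->(0,1) | p3:(0,4)->(0,3) | p4:(5,3)->(5,2)->EXIT
Step 3: p0:(0,4)->(0,3) | p1:(5,3)->(5,2)->EXIT | p2:(0,1)->(0,0)->EXIT | p3:(0,3)->(0,2) | p4:escaped
Step 4: p0:(0,3)->(0,2) | p1:escaped | p2:escaped | p3:(0,2)->(0,1) | p4:escaped
Step 5: p0:(0,2)->(0,1) | p1:escaped | p2:escaped | p3:(0,1)->(0,0)->EXIT | p4:escaped
Step 6: p0:(0,1)->(0,0)->EXIT | p1:escaped | p2:escaped | p3:escaped | p4:escaped
Exit steps: [6, 3, 3, 5, 2]
First to escape: p4 at step 2

Answer: 4 2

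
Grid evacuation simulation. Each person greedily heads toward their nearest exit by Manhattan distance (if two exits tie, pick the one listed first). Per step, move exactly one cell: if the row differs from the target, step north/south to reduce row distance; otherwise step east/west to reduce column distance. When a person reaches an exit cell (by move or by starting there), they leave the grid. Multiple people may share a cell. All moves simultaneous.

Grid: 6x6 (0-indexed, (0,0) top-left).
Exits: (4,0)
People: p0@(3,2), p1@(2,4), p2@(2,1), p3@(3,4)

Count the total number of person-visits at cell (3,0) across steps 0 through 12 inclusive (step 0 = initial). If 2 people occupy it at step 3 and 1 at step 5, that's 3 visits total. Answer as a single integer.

Answer: 0

Derivation:
Step 0: p0@(3,2) p1@(2,4) p2@(2,1) p3@(3,4) -> at (3,0): 0 [-], cum=0
Step 1: p0@(4,2) p1@(3,4) p2@(3,1) p3@(4,4) -> at (3,0): 0 [-], cum=0
Step 2: p0@(4,1) p1@(4,4) p2@(4,1) p3@(4,3) -> at (3,0): 0 [-], cum=0
Step 3: p0@ESC p1@(4,3) p2@ESC p3@(4,2) -> at (3,0): 0 [-], cum=0
Step 4: p0@ESC p1@(4,2) p2@ESC p3@(4,1) -> at (3,0): 0 [-], cum=0
Step 5: p0@ESC p1@(4,1) p2@ESC p3@ESC -> at (3,0): 0 [-], cum=0
Step 6: p0@ESC p1@ESC p2@ESC p3@ESC -> at (3,0): 0 [-], cum=0
Total visits = 0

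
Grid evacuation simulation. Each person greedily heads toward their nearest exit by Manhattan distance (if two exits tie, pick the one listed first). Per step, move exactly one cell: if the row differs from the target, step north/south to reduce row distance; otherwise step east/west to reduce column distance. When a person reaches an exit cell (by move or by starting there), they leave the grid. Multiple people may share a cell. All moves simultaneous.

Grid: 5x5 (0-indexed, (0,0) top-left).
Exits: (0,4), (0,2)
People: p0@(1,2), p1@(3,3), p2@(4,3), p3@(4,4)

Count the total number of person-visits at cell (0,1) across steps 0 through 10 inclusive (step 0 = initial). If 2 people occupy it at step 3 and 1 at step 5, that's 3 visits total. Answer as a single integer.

Step 0: p0@(1,2) p1@(3,3) p2@(4,3) p3@(4,4) -> at (0,1): 0 [-], cum=0
Step 1: p0@ESC p1@(2,3) p2@(3,3) p3@(3,4) -> at (0,1): 0 [-], cum=0
Step 2: p0@ESC p1@(1,3) p2@(2,3) p3@(2,4) -> at (0,1): 0 [-], cum=0
Step 3: p0@ESC p1@(0,3) p2@(1,3) p3@(1,4) -> at (0,1): 0 [-], cum=0
Step 4: p0@ESC p1@ESC p2@(0,3) p3@ESC -> at (0,1): 0 [-], cum=0
Step 5: p0@ESC p1@ESC p2@ESC p3@ESC -> at (0,1): 0 [-], cum=0
Total visits = 0

Answer: 0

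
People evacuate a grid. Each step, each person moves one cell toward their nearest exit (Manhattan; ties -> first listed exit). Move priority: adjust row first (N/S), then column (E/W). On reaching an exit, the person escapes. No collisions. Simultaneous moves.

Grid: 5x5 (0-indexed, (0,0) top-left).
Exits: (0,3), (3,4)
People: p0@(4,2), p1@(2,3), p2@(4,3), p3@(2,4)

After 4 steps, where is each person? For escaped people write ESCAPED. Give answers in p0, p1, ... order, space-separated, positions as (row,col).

Step 1: p0:(4,2)->(3,2) | p1:(2,3)->(1,3) | p2:(4,3)->(3,3) | p3:(2,4)->(3,4)->EXIT
Step 2: p0:(3,2)->(3,3) | p1:(1,3)->(0,3)->EXIT | p2:(3,3)->(3,4)->EXIT | p3:escaped
Step 3: p0:(3,3)->(3,4)->EXIT | p1:escaped | p2:escaped | p3:escaped

ESCAPED ESCAPED ESCAPED ESCAPED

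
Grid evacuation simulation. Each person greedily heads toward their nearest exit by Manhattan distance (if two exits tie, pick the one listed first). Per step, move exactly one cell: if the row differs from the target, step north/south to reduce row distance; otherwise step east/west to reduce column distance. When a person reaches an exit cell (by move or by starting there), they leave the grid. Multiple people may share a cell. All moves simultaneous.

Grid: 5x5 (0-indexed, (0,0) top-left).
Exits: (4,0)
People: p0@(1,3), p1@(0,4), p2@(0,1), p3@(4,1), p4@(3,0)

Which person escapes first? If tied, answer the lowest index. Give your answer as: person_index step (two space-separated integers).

Step 1: p0:(1,3)->(2,3) | p1:(0,4)->(1,4) | p2:(0,1)->(1,1) | p3:(4,1)->(4,0)->EXIT | p4:(3,0)->(4,0)->EXIT
Step 2: p0:(2,3)->(3,3) | p1:(1,4)->(2,4) | p2:(1,1)->(2,1) | p3:escaped | p4:escaped
Step 3: p0:(3,3)->(4,3) | p1:(2,4)->(3,4) | p2:(2,1)->(3,1) | p3:escaped | p4:escaped
Step 4: p0:(4,3)->(4,2) | p1:(3,4)->(4,4) | p2:(3,1)->(4,1) | p3:escaped | p4:escaped
Step 5: p0:(4,2)->(4,1) | p1:(4,4)->(4,3) | p2:(4,1)->(4,0)->EXIT | p3:escaped | p4:escaped
Step 6: p0:(4,1)->(4,0)->EXIT | p1:(4,3)->(4,2) | p2:escaped | p3:escaped | p4:escaped
Step 7: p0:escaped | p1:(4,2)->(4,1) | p2:escaped | p3:escaped | p4:escaped
Step 8: p0:escaped | p1:(4,1)->(4,0)->EXIT | p2:escaped | p3:escaped | p4:escaped
Exit steps: [6, 8, 5, 1, 1]
First to escape: p3 at step 1

Answer: 3 1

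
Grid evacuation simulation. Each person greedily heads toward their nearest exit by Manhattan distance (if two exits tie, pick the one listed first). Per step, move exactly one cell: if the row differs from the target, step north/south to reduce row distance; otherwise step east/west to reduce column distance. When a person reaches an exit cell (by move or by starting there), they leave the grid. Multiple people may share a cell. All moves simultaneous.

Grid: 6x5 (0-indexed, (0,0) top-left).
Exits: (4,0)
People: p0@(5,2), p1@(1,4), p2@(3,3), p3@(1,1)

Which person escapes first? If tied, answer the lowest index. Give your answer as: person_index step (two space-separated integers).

Answer: 0 3

Derivation:
Step 1: p0:(5,2)->(4,2) | p1:(1,4)->(2,4) | p2:(3,3)->(4,3) | p3:(1,1)->(2,1)
Step 2: p0:(4,2)->(4,1) | p1:(2,4)->(3,4) | p2:(4,3)->(4,2) | p3:(2,1)->(3,1)
Step 3: p0:(4,1)->(4,0)->EXIT | p1:(3,4)->(4,4) | p2:(4,2)->(4,1) | p3:(3,1)->(4,1)
Step 4: p0:escaped | p1:(4,4)->(4,3) | p2:(4,1)->(4,0)->EXIT | p3:(4,1)->(4,0)->EXIT
Step 5: p0:escaped | p1:(4,3)->(4,2) | p2:escaped | p3:escaped
Step 6: p0:escaped | p1:(4,2)->(4,1) | p2:escaped | p3:escaped
Step 7: p0:escaped | p1:(4,1)->(4,0)->EXIT | p2:escaped | p3:escaped
Exit steps: [3, 7, 4, 4]
First to escape: p0 at step 3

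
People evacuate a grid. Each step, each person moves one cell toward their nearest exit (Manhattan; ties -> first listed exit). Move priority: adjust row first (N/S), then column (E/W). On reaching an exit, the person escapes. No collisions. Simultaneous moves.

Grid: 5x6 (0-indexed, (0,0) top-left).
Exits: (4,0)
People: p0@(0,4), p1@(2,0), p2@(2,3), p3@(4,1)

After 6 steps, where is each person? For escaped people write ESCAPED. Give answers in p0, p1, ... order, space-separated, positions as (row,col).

Step 1: p0:(0,4)->(1,4) | p1:(2,0)->(3,0) | p2:(2,3)->(3,3) | p3:(4,1)->(4,0)->EXIT
Step 2: p0:(1,4)->(2,4) | p1:(3,0)->(4,0)->EXIT | p2:(3,3)->(4,3) | p3:escaped
Step 3: p0:(2,4)->(3,4) | p1:escaped | p2:(4,3)->(4,2) | p3:escaped
Step 4: p0:(3,4)->(4,4) | p1:escaped | p2:(4,2)->(4,1) | p3:escaped
Step 5: p0:(4,4)->(4,3) | p1:escaped | p2:(4,1)->(4,0)->EXIT | p3:escaped
Step 6: p0:(4,3)->(4,2) | p1:escaped | p2:escaped | p3:escaped

(4,2) ESCAPED ESCAPED ESCAPED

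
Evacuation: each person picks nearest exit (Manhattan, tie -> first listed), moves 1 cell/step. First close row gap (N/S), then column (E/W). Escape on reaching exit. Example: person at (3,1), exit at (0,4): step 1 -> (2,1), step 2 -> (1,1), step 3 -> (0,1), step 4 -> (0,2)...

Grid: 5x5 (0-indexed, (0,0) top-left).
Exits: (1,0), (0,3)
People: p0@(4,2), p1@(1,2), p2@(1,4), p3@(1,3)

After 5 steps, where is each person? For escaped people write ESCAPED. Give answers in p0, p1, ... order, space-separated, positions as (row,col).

Step 1: p0:(4,2)->(3,2) | p1:(1,2)->(1,1) | p2:(1,4)->(0,4) | p3:(1,3)->(0,3)->EXIT
Step 2: p0:(3,2)->(2,2) | p1:(1,1)->(1,0)->EXIT | p2:(0,4)->(0,3)->EXIT | p3:escaped
Step 3: p0:(2,2)->(1,2) | p1:escaped | p2:escaped | p3:escaped
Step 4: p0:(1,2)->(1,1) | p1:escaped | p2:escaped | p3:escaped
Step 5: p0:(1,1)->(1,0)->EXIT | p1:escaped | p2:escaped | p3:escaped

ESCAPED ESCAPED ESCAPED ESCAPED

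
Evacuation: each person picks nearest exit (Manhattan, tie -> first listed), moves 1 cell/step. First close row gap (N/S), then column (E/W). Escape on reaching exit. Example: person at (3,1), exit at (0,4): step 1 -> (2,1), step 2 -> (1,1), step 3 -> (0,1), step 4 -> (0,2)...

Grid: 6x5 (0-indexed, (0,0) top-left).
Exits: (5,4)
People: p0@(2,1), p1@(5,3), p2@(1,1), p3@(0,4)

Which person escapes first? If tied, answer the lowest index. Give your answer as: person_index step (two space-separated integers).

Step 1: p0:(2,1)->(3,1) | p1:(5,3)->(5,4)->EXIT | p2:(1,1)->(2,1) | p3:(0,4)->(1,4)
Step 2: p0:(3,1)->(4,1) | p1:escaped | p2:(2,1)->(3,1) | p3:(1,4)->(2,4)
Step 3: p0:(4,1)->(5,1) | p1:escaped | p2:(3,1)->(4,1) | p3:(2,4)->(3,4)
Step 4: p0:(5,1)->(5,2) | p1:escaped | p2:(4,1)->(5,1) | p3:(3,4)->(4,4)
Step 5: p0:(5,2)->(5,3) | p1:escaped | p2:(5,1)->(5,2) | p3:(4,4)->(5,4)->EXIT
Step 6: p0:(5,3)->(5,4)->EXIT | p1:escaped | p2:(5,2)->(5,3) | p3:escaped
Step 7: p0:escaped | p1:escaped | p2:(5,3)->(5,4)->EXIT | p3:escaped
Exit steps: [6, 1, 7, 5]
First to escape: p1 at step 1

Answer: 1 1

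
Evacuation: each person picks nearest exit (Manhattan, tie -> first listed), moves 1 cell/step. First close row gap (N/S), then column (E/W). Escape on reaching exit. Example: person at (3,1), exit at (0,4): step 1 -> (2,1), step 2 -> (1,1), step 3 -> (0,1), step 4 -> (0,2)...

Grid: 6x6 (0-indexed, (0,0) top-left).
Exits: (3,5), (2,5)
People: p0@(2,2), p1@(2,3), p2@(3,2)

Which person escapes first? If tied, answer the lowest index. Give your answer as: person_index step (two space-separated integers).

Step 1: p0:(2,2)->(2,3) | p1:(2,3)->(2,4) | p2:(3,2)->(3,3)
Step 2: p0:(2,3)->(2,4) | p1:(2,4)->(2,5)->EXIT | p2:(3,3)->(3,4)
Step 3: p0:(2,4)->(2,5)->EXIT | p1:escaped | p2:(3,4)->(3,5)->EXIT
Exit steps: [3, 2, 3]
First to escape: p1 at step 2

Answer: 1 2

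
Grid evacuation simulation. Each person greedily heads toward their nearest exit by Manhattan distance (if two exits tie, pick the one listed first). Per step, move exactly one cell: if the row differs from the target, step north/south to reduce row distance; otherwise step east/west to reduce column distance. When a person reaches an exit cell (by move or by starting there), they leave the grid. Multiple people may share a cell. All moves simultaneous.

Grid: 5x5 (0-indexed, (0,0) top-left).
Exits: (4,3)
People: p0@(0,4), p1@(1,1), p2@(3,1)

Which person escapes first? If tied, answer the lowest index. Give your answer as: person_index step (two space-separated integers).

Answer: 2 3

Derivation:
Step 1: p0:(0,4)->(1,4) | p1:(1,1)->(2,1) | p2:(3,1)->(4,1)
Step 2: p0:(1,4)->(2,4) | p1:(2,1)->(3,1) | p2:(4,1)->(4,2)
Step 3: p0:(2,4)->(3,4) | p1:(3,1)->(4,1) | p2:(4,2)->(4,3)->EXIT
Step 4: p0:(3,4)->(4,4) | p1:(4,1)->(4,2) | p2:escaped
Step 5: p0:(4,4)->(4,3)->EXIT | p1:(4,2)->(4,3)->EXIT | p2:escaped
Exit steps: [5, 5, 3]
First to escape: p2 at step 3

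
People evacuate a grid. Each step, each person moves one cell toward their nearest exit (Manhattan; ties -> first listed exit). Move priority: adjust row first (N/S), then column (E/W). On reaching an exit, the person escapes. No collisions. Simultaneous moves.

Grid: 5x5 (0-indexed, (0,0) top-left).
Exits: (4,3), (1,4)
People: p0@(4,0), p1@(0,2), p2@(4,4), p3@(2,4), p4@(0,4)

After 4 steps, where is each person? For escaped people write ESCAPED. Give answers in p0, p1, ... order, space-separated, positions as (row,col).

Step 1: p0:(4,0)->(4,1) | p1:(0,2)->(1,2) | p2:(4,4)->(4,3)->EXIT | p3:(2,4)->(1,4)->EXIT | p4:(0,4)->(1,4)->EXIT
Step 2: p0:(4,1)->(4,2) | p1:(1,2)->(1,3) | p2:escaped | p3:escaped | p4:escaped
Step 3: p0:(4,2)->(4,3)->EXIT | p1:(1,3)->(1,4)->EXIT | p2:escaped | p3:escaped | p4:escaped

ESCAPED ESCAPED ESCAPED ESCAPED ESCAPED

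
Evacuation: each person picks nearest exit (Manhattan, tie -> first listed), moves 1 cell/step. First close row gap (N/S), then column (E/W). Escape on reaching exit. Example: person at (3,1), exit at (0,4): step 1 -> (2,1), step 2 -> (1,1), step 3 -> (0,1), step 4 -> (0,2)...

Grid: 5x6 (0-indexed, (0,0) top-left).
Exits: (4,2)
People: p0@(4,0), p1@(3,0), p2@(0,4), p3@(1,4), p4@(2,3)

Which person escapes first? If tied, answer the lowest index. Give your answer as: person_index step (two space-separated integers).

Step 1: p0:(4,0)->(4,1) | p1:(3,0)->(4,0) | p2:(0,4)->(1,4) | p3:(1,4)->(2,4) | p4:(2,3)->(3,3)
Step 2: p0:(4,1)->(4,2)->EXIT | p1:(4,0)->(4,1) | p2:(1,4)->(2,4) | p3:(2,4)->(3,4) | p4:(3,3)->(4,3)
Step 3: p0:escaped | p1:(4,1)->(4,2)->EXIT | p2:(2,4)->(3,4) | p3:(3,4)->(4,4) | p4:(4,3)->(4,2)->EXIT
Step 4: p0:escaped | p1:escaped | p2:(3,4)->(4,4) | p3:(4,4)->(4,3) | p4:escaped
Step 5: p0:escaped | p1:escaped | p2:(4,4)->(4,3) | p3:(4,3)->(4,2)->EXIT | p4:escaped
Step 6: p0:escaped | p1:escaped | p2:(4,3)->(4,2)->EXIT | p3:escaped | p4:escaped
Exit steps: [2, 3, 6, 5, 3]
First to escape: p0 at step 2

Answer: 0 2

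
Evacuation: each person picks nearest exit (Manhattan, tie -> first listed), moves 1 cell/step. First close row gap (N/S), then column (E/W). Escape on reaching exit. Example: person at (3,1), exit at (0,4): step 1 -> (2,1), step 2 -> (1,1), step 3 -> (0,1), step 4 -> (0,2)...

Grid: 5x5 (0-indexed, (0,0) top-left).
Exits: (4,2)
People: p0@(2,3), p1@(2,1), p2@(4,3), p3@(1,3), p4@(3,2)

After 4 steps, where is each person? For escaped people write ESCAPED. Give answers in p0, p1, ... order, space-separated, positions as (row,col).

Step 1: p0:(2,3)->(3,3) | p1:(2,1)->(3,1) | p2:(4,3)->(4,2)->EXIT | p3:(1,3)->(2,3) | p4:(3,2)->(4,2)->EXIT
Step 2: p0:(3,3)->(4,3) | p1:(3,1)->(4,1) | p2:escaped | p3:(2,3)->(3,3) | p4:escaped
Step 3: p0:(4,3)->(4,2)->EXIT | p1:(4,1)->(4,2)->EXIT | p2:escaped | p3:(3,3)->(4,3) | p4:escaped
Step 4: p0:escaped | p1:escaped | p2:escaped | p3:(4,3)->(4,2)->EXIT | p4:escaped

ESCAPED ESCAPED ESCAPED ESCAPED ESCAPED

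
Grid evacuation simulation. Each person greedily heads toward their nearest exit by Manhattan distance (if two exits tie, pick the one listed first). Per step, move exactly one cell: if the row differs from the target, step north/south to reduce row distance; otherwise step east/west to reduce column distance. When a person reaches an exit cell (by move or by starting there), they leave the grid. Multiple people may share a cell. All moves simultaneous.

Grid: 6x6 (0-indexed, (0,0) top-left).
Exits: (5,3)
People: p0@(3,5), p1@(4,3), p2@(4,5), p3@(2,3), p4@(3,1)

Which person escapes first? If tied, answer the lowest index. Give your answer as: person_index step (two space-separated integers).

Step 1: p0:(3,5)->(4,5) | p1:(4,3)->(5,3)->EXIT | p2:(4,5)->(5,5) | p3:(2,3)->(3,3) | p4:(3,1)->(4,1)
Step 2: p0:(4,5)->(5,5) | p1:escaped | p2:(5,5)->(5,4) | p3:(3,3)->(4,3) | p4:(4,1)->(5,1)
Step 3: p0:(5,5)->(5,4) | p1:escaped | p2:(5,4)->(5,3)->EXIT | p3:(4,3)->(5,3)->EXIT | p4:(5,1)->(5,2)
Step 4: p0:(5,4)->(5,3)->EXIT | p1:escaped | p2:escaped | p3:escaped | p4:(5,2)->(5,3)->EXIT
Exit steps: [4, 1, 3, 3, 4]
First to escape: p1 at step 1

Answer: 1 1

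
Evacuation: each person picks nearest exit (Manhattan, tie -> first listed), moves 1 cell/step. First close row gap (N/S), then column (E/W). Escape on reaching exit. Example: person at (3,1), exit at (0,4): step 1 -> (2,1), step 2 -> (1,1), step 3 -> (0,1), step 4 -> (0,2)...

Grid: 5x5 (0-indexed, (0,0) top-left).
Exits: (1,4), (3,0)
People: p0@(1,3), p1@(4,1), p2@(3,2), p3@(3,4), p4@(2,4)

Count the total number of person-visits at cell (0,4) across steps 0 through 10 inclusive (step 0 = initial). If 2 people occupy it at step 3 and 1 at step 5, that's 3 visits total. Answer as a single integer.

Step 0: p0@(1,3) p1@(4,1) p2@(3,2) p3@(3,4) p4@(2,4) -> at (0,4): 0 [-], cum=0
Step 1: p0@ESC p1@(3,1) p2@(3,1) p3@(2,4) p4@ESC -> at (0,4): 0 [-], cum=0
Step 2: p0@ESC p1@ESC p2@ESC p3@ESC p4@ESC -> at (0,4): 0 [-], cum=0
Total visits = 0

Answer: 0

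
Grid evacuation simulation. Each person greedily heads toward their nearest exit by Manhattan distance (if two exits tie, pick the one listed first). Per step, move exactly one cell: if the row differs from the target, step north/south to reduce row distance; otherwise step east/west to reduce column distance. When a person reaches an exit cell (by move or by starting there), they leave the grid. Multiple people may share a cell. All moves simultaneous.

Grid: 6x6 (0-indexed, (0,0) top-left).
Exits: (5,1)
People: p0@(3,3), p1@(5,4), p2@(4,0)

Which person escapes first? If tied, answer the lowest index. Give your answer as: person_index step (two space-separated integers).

Answer: 2 2

Derivation:
Step 1: p0:(3,3)->(4,3) | p1:(5,4)->(5,3) | p2:(4,0)->(5,0)
Step 2: p0:(4,3)->(5,3) | p1:(5,3)->(5,2) | p2:(5,0)->(5,1)->EXIT
Step 3: p0:(5,3)->(5,2) | p1:(5,2)->(5,1)->EXIT | p2:escaped
Step 4: p0:(5,2)->(5,1)->EXIT | p1:escaped | p2:escaped
Exit steps: [4, 3, 2]
First to escape: p2 at step 2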